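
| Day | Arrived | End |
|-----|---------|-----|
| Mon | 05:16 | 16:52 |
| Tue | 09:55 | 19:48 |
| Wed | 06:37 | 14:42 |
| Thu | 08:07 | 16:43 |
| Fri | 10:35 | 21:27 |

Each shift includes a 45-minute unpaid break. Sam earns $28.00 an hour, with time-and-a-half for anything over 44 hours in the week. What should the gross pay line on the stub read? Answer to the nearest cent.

$1285.90

Mon: 05:16–16:52 = 11 h 36 min; less 45 min break → 10 h 51 min
Tue: 09:55–19:48 = 9 h 53 min; less 45 min break → 9 h 8 min
Wed: 06:37–14:42 = 8 h 5 min; less 45 min break → 7 h 20 min
Thu: 08:07–16:43 = 8 h 36 min; less 45 min break → 7 h 51 min
Fri: 10:35–21:27 = 10 h 52 min; less 45 min break → 10 h 7 min
Total worked: 45 h 17 min = 2717 min.
Regular 44 h 0 min = 2640 min at $28.00/h; overtime 1 h 17 min = 77 min at $42.00/h.
Pay = (2640 × $28.00 + 77 × $42.00) ÷ 60 = $1285.90.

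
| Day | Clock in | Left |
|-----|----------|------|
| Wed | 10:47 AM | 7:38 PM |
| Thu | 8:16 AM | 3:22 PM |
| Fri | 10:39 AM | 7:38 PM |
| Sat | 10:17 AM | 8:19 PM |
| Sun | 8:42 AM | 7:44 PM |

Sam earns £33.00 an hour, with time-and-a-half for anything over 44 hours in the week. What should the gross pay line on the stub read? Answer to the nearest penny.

£1551.00

Wed: 10:47 AM–7:38 PM = 8 h 51 min
Thu: 8:16 AM–3:22 PM = 7 h 6 min
Fri: 10:39 AM–7:38 PM = 8 h 59 min
Sat: 10:17 AM–8:19 PM = 10 h 2 min
Sun: 8:42 AM–7:44 PM = 11 h 2 min
Total worked: 46 h 0 min = 2760 min.
Regular 44 h 0 min = 2640 min at £33.00/h; overtime 2 h 0 min = 120 min at £49.50/h.
Pay = (2640 × £33.00 + 120 × £49.50) ÷ 60 = £1551.00.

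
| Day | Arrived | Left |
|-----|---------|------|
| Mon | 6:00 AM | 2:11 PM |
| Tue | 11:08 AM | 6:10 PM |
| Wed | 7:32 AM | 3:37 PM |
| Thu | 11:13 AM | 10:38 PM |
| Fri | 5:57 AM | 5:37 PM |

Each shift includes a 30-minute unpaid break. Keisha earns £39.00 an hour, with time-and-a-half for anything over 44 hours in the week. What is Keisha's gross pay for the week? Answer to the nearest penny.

Mon: 6:00 AM–2:11 PM = 8 h 11 min; less 30 min break → 7 h 41 min
Tue: 11:08 AM–6:10 PM = 7 h 2 min; less 30 min break → 6 h 32 min
Wed: 7:32 AM–3:37 PM = 8 h 5 min; less 30 min break → 7 h 35 min
Thu: 11:13 AM–10:38 PM = 11 h 25 min; less 30 min break → 10 h 55 min
Fri: 5:57 AM–5:37 PM = 11 h 40 min; less 30 min break → 11 h 10 min
Total worked: 43 h 53 min = 2633 min.
Regular 43 h 53 min = 2633 min at £39.00/h; overtime 0 h 0 min = 0 min at £58.50/h.
Pay = (2633 × £39.00 + 0 × £58.50) ÷ 60 = £1711.45.

£1711.45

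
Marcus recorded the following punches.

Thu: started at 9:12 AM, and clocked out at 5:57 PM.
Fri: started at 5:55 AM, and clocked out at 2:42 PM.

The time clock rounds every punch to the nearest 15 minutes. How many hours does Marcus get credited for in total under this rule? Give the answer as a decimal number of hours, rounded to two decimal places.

Thu: in 9:12 AM→9:15 AM, out 5:57 PM→6:00 PM; 8 h 45 min
Fri: in 5:55 AM→6:00 AM, out 2:42 PM→2:45 PM; 8 h 45 min
Total credited: 17 h 30 min.

17.50 hours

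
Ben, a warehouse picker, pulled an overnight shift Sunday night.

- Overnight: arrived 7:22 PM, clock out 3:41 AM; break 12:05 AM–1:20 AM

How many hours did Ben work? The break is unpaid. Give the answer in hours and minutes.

7 h 4 min

Overnight: 7:22 PM → midnight = 4 h 38 min; midnight → 3:41 AM = 3 h 41 min; span 8 h 19 min; less 75 min break → 7 h 4 min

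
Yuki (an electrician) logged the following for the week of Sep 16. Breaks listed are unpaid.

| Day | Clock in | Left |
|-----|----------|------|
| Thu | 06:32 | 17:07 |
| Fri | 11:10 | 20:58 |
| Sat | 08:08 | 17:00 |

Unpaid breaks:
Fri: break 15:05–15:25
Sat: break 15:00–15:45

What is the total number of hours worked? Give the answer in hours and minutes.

Thu: 06:32–17:07 = 10 h 35 min
Fri: 11:10–20:58 = 9 h 48 min; less 20 min break → 9 h 28 min
Sat: 08:08–17:00 = 8 h 52 min; less 45 min break → 8 h 7 min
Total: 10 h 35 min + 9 h 28 min + 8 h 7 min = 28 h 10 min.

28 h 10 min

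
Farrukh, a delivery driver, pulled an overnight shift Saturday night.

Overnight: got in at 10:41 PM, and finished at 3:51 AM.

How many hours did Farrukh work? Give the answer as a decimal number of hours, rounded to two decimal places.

Overnight: 10:41 PM → midnight = 1 h 19 min; midnight → 3:51 AM = 3 h 51 min; span 5 h 10 min

5.17 hours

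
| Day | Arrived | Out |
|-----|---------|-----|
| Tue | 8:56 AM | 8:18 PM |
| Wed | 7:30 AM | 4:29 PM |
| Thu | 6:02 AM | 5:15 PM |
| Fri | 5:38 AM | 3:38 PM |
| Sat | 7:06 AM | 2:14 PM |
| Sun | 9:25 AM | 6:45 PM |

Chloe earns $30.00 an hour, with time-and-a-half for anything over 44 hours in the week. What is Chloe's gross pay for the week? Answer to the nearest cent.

$1951.50

Tue: 8:56 AM–8:18 PM = 11 h 22 min
Wed: 7:30 AM–4:29 PM = 8 h 59 min
Thu: 6:02 AM–5:15 PM = 11 h 13 min
Fri: 5:38 AM–3:38 PM = 10 h 0 min
Sat: 7:06 AM–2:14 PM = 7 h 8 min
Sun: 9:25 AM–6:45 PM = 9 h 20 min
Total worked: 58 h 2 min = 3482 min.
Regular 44 h 0 min = 2640 min at $30.00/h; overtime 14 h 2 min = 842 min at $45.00/h.
Pay = (2640 × $30.00 + 842 × $45.00) ÷ 60 = $1951.50.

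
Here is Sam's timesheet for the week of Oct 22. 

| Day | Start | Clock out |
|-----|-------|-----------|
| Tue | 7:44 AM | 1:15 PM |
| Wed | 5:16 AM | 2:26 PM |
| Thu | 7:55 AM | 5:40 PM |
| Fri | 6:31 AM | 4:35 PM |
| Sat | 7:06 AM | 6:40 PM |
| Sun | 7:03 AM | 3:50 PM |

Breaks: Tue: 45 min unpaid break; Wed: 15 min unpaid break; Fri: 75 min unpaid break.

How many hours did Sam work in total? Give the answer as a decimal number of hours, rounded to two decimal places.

Tue: 7:44 AM–1:15 PM = 5 h 31 min; less 45 min break → 4 h 46 min
Wed: 5:16 AM–2:26 PM = 9 h 10 min; less 15 min break → 8 h 55 min
Thu: 7:55 AM–5:40 PM = 9 h 45 min
Fri: 6:31 AM–4:35 PM = 10 h 4 min; less 75 min break → 8 h 49 min
Sat: 7:06 AM–6:40 PM = 11 h 34 min
Sun: 7:03 AM–3:50 PM = 8 h 47 min
Total: 4 h 46 min + 8 h 55 min + 9 h 45 min + 8 h 49 min + 11 h 34 min + 8 h 47 min = 52 h 36 min.

52.60 hours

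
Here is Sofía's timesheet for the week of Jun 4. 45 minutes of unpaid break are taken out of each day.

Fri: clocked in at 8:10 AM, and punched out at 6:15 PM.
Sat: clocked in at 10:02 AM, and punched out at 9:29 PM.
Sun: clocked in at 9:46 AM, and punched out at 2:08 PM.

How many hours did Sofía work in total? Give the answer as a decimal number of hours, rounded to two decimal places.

23.65 hours

Fri: 8:10 AM–6:15 PM = 10 h 5 min; less 45 min break → 9 h 20 min
Sat: 10:02 AM–9:29 PM = 11 h 27 min; less 45 min break → 10 h 42 min
Sun: 9:46 AM–2:08 PM = 4 h 22 min; less 45 min break → 3 h 37 min
Total: 9 h 20 min + 10 h 42 min + 3 h 37 min = 23 h 39 min.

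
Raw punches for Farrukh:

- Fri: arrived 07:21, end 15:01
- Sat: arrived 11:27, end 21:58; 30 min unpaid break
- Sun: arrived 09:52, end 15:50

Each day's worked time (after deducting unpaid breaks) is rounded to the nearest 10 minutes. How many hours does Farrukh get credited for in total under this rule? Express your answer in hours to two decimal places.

23.67 hours

Fri: 07:21–15:01 = 7 h 40 min → rounds to 7 h 40 min
Sat: 11:27–21:58 = 10 h 31 min − 30 min = 10 h 1 min → rounds to 10 h 0 min
Sun: 09:52–15:50 = 5 h 58 min → rounds to 6 h 0 min
Total credited: 23 h 40 min.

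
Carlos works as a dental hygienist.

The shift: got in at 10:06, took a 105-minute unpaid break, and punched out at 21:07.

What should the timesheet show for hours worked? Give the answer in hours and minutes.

9 h 16 min

The shift: 10:06–21:07 = 11 h 1 min; less 105 min break → 9 h 16 min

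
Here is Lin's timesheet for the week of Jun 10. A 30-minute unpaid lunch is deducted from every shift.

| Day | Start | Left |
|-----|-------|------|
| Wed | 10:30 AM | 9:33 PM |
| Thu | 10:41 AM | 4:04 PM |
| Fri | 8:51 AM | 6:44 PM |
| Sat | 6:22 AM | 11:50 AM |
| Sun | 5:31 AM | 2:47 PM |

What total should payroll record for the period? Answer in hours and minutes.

Wed: 10:30 AM–9:33 PM = 11 h 3 min; less 30 min break → 10 h 33 min
Thu: 10:41 AM–4:04 PM = 5 h 23 min; less 30 min break → 4 h 53 min
Fri: 8:51 AM–6:44 PM = 9 h 53 min; less 30 min break → 9 h 23 min
Sat: 6:22 AM–11:50 AM = 5 h 28 min; less 30 min break → 4 h 58 min
Sun: 5:31 AM–2:47 PM = 9 h 16 min; less 30 min break → 8 h 46 min
Total: 10 h 33 min + 4 h 53 min + 9 h 23 min + 4 h 58 min + 8 h 46 min = 38 h 33 min.

38 h 33 min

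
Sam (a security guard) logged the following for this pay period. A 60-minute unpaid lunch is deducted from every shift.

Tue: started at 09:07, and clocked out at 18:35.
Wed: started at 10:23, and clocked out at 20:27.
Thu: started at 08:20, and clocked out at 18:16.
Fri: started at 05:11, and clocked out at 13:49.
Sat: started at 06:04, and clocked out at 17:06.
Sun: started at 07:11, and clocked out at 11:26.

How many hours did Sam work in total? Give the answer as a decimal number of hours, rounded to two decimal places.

47.38 hours

Tue: 09:07–18:35 = 9 h 28 min; less 60 min break → 8 h 28 min
Wed: 10:23–20:27 = 10 h 4 min; less 60 min break → 9 h 4 min
Thu: 08:20–18:16 = 9 h 56 min; less 60 min break → 8 h 56 min
Fri: 05:11–13:49 = 8 h 38 min; less 60 min break → 7 h 38 min
Sat: 06:04–17:06 = 11 h 2 min; less 60 min break → 10 h 2 min
Sun: 07:11–11:26 = 4 h 15 min; less 60 min break → 3 h 15 min
Total: 8 h 28 min + 9 h 4 min + 8 h 56 min + 7 h 38 min + 10 h 2 min + 3 h 15 min = 47 h 23 min.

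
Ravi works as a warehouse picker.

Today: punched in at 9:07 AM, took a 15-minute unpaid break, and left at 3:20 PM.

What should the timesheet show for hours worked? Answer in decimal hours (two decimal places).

5.97 hours

Today: 9:07 AM–3:20 PM = 6 h 13 min; less 15 min break → 5 h 58 min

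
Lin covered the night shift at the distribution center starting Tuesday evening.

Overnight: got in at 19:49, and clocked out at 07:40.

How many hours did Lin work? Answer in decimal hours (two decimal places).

Overnight: 19:49 → midnight = 4 h 11 min; midnight → 07:40 = 7 h 40 min; span 11 h 51 min

11.85 hours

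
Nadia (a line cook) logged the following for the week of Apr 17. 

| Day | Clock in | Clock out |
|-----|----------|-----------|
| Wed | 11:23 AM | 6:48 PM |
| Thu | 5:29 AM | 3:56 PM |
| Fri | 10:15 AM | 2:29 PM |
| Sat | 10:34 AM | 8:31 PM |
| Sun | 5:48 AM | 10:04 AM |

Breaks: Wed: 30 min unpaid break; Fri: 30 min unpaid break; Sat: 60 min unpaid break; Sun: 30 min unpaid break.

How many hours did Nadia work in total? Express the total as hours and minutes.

Wed: 11:23 AM–6:48 PM = 7 h 25 min; less 30 min break → 6 h 55 min
Thu: 5:29 AM–3:56 PM = 10 h 27 min
Fri: 10:15 AM–2:29 PM = 4 h 14 min; less 30 min break → 3 h 44 min
Sat: 10:34 AM–8:31 PM = 9 h 57 min; less 60 min break → 8 h 57 min
Sun: 5:48 AM–10:04 AM = 4 h 16 min; less 30 min break → 3 h 46 min
Total: 6 h 55 min + 10 h 27 min + 3 h 44 min + 8 h 57 min + 3 h 46 min = 33 h 49 min.

33 h 49 min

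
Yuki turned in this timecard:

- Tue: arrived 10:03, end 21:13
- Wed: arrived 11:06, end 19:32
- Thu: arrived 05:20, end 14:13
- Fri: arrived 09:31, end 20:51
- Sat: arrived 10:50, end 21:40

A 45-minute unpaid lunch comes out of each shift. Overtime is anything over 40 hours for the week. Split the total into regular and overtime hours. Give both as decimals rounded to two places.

Tue: 10:03–21:13 = 11 h 10 min; less 45 min break → 10 h 25 min
Wed: 11:06–19:32 = 8 h 26 min; less 45 min break → 7 h 41 min
Thu: 05:20–14:13 = 8 h 53 min; less 45 min break → 8 h 8 min
Fri: 09:31–20:51 = 11 h 20 min; less 45 min break → 10 h 35 min
Sat: 10:50–21:40 = 10 h 50 min; less 45 min break → 10 h 5 min
Total worked: 46 h 54 min = 46.90 h.
Threshold 40 h → overtime 6 h 54 min, regular 40 h 0 min.

Regular 40.00 hours, overtime 6.90 hours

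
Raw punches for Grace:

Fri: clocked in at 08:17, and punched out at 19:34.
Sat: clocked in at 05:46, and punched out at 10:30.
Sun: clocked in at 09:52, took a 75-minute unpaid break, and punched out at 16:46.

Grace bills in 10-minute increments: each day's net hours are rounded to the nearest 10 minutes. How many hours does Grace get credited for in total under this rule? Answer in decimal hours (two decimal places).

Fri: 08:17–19:34 = 11 h 17 min → rounds to 11 h 20 min
Sat: 05:46–10:30 = 4 h 44 min → rounds to 4 h 40 min
Sun: 09:52–16:46 = 6 h 54 min − 75 min = 5 h 39 min → rounds to 5 h 40 min
Total credited: 21 h 40 min.

21.67 hours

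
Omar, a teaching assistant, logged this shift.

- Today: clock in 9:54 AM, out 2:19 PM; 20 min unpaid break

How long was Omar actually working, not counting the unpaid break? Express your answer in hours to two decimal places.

Today: 9:54 AM–2:19 PM = 4 h 25 min; less 20 min break → 4 h 5 min

4.08 hours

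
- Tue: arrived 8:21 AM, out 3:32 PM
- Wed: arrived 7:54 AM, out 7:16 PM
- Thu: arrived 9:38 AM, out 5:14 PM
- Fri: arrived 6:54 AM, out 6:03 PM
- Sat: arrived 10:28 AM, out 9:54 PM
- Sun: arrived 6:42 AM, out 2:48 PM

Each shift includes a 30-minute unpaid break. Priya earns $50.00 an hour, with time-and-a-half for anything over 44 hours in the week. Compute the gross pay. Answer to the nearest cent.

Tue: 8:21 AM–3:32 PM = 7 h 11 min; less 30 min break → 6 h 41 min
Wed: 7:54 AM–7:16 PM = 11 h 22 min; less 30 min break → 10 h 52 min
Thu: 9:38 AM–5:14 PM = 7 h 36 min; less 30 min break → 7 h 6 min
Fri: 6:54 AM–6:03 PM = 11 h 9 min; less 30 min break → 10 h 39 min
Sat: 10:28 AM–9:54 PM = 11 h 26 min; less 30 min break → 10 h 56 min
Sun: 6:42 AM–2:48 PM = 8 h 6 min; less 30 min break → 7 h 36 min
Total worked: 53 h 50 min = 3230 min.
Regular 44 h 0 min = 2640 min at $50.00/h; overtime 9 h 50 min = 590 min at $75.00/h.
Pay = (2640 × $50.00 + 590 × $75.00) ÷ 60 = $2937.50.

$2937.50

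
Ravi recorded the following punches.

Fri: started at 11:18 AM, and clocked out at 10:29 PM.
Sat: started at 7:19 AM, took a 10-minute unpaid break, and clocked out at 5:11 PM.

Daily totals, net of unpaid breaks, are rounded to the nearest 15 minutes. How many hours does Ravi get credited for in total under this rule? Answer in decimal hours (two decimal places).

21.00 hours

Fri: 11:18 AM–10:29 PM = 11 h 11 min → rounds to 11 h 15 min
Sat: 7:19 AM–5:11 PM = 9 h 52 min − 10 min = 9 h 42 min → rounds to 9 h 45 min
Total credited: 21 h 0 min.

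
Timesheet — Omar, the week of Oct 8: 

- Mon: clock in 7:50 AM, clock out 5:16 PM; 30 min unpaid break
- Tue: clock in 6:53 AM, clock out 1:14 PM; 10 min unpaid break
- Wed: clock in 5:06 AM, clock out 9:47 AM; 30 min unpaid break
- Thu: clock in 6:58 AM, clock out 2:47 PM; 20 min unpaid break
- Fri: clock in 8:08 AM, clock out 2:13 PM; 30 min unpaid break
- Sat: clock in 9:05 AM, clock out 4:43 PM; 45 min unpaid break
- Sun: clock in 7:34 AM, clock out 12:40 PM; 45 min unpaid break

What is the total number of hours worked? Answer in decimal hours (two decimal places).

43.60 hours

Mon: 7:50 AM–5:16 PM = 9 h 26 min; less 30 min break → 8 h 56 min
Tue: 6:53 AM–1:14 PM = 6 h 21 min; less 10 min break → 6 h 11 min
Wed: 5:06 AM–9:47 AM = 4 h 41 min; less 30 min break → 4 h 11 min
Thu: 6:58 AM–2:47 PM = 7 h 49 min; less 20 min break → 7 h 29 min
Fri: 8:08 AM–2:13 PM = 6 h 5 min; less 30 min break → 5 h 35 min
Sat: 9:05 AM–4:43 PM = 7 h 38 min; less 45 min break → 6 h 53 min
Sun: 7:34 AM–12:40 PM = 5 h 6 min; less 45 min break → 4 h 21 min
Total: 8 h 56 min + 6 h 11 min + 4 h 11 min + 7 h 29 min + 5 h 35 min + 6 h 53 min + 4 h 21 min = 43 h 36 min.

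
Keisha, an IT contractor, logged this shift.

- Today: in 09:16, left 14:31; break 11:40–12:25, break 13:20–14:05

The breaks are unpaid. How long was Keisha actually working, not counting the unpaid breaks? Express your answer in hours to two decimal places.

Today: 09:16–14:31 = 5 h 15 min; less 90 min break → 3 h 45 min

3.75 hours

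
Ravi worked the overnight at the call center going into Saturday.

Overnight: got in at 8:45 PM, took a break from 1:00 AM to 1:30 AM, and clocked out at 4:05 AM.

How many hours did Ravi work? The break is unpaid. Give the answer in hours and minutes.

Overnight: 8:45 PM → midnight = 3 h 15 min; midnight → 4:05 AM = 4 h 5 min; span 7 h 20 min; less 30 min break → 6 h 50 min

6 h 50 min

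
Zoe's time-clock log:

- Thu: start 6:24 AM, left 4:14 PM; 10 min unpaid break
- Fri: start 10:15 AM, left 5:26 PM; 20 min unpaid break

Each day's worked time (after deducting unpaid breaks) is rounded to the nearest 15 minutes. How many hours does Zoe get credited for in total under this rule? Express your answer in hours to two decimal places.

Thu: 6:24 AM–4:14 PM = 9 h 50 min − 10 min = 9 h 40 min → rounds to 9 h 45 min
Fri: 10:15 AM–5:26 PM = 7 h 11 min − 20 min = 6 h 51 min → rounds to 6 h 45 min
Total credited: 16 h 30 min.

16.50 hours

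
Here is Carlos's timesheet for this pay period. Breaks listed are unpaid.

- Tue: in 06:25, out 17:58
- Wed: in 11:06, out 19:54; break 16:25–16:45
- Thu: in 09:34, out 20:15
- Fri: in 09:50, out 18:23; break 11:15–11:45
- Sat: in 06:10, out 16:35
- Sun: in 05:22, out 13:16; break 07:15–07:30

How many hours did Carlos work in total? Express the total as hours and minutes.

56 h 49 min

Tue: 06:25–17:58 = 11 h 33 min
Wed: 11:06–19:54 = 8 h 48 min; less 20 min break → 8 h 28 min
Thu: 09:34–20:15 = 10 h 41 min
Fri: 09:50–18:23 = 8 h 33 min; less 30 min break → 8 h 3 min
Sat: 06:10–16:35 = 10 h 25 min
Sun: 05:22–13:16 = 7 h 54 min; less 15 min break → 7 h 39 min
Total: 11 h 33 min + 8 h 28 min + 10 h 41 min + 8 h 3 min + 10 h 25 min + 7 h 39 min = 56 h 49 min.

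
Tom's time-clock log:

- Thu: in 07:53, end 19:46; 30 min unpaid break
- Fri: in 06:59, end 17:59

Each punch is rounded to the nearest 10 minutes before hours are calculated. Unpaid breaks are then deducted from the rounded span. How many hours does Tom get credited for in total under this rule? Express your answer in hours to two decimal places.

22.50 hours

Thu: in 07:53→07:50, out 19:46→19:50; 12 h 0 min − 30 min = 11 h 30 min
Fri: in 06:59→07:00, out 17:59→18:00; 11 h 0 min
Total credited: 22 h 30 min.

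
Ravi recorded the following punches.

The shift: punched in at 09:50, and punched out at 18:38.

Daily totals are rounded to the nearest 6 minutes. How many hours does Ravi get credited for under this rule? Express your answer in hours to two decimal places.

8.80 hours

The shift: 09:50–18:38 = 8 h 48 min → rounds to 8 h 48 min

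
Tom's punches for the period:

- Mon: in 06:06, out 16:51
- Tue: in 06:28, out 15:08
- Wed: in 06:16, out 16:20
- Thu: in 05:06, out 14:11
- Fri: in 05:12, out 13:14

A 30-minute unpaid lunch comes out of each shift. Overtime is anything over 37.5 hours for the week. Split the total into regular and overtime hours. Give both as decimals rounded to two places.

Mon: 06:06–16:51 = 10 h 45 min; less 30 min break → 10 h 15 min
Tue: 06:28–15:08 = 8 h 40 min; less 30 min break → 8 h 10 min
Wed: 06:16–16:20 = 10 h 4 min; less 30 min break → 9 h 34 min
Thu: 05:06–14:11 = 9 h 5 min; less 30 min break → 8 h 35 min
Fri: 05:12–13:14 = 8 h 2 min; less 30 min break → 7 h 32 min
Total worked: 44 h 6 min = 44.10 h.
Threshold 37.5 h → overtime 6 h 36 min, regular 37 h 30 min.

Regular 37.50 hours, overtime 6.60 hours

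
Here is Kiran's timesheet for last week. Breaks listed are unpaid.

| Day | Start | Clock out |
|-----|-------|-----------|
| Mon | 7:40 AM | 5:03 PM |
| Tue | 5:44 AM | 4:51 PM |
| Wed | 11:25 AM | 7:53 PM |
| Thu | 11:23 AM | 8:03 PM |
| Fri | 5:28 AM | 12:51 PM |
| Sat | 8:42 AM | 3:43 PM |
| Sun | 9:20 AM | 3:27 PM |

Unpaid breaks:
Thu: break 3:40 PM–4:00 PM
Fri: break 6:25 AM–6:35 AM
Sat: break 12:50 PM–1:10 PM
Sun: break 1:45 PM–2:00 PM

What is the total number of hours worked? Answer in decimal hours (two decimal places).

Mon: 7:40 AM–5:03 PM = 9 h 23 min
Tue: 5:44 AM–4:51 PM = 11 h 7 min
Wed: 11:25 AM–7:53 PM = 8 h 28 min
Thu: 11:23 AM–8:03 PM = 8 h 40 min; less 20 min break → 8 h 20 min
Fri: 5:28 AM–12:51 PM = 7 h 23 min; less 10 min break → 7 h 13 min
Sat: 8:42 AM–3:43 PM = 7 h 1 min; less 20 min break → 6 h 41 min
Sun: 9:20 AM–3:27 PM = 6 h 7 min; less 15 min break → 5 h 52 min
Total: 9 h 23 min + 11 h 7 min + 8 h 28 min + 8 h 20 min + 7 h 13 min + 6 h 41 min + 5 h 52 min = 57 h 4 min.

57.07 hours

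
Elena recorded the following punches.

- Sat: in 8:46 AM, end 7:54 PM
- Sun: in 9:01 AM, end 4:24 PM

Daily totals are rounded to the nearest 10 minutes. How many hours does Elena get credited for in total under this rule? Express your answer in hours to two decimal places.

18.50 hours

Sat: 8:46 AM–7:54 PM = 11 h 8 min → rounds to 11 h 10 min
Sun: 9:01 AM–4:24 PM = 7 h 23 min → rounds to 7 h 20 min
Total credited: 18 h 30 min.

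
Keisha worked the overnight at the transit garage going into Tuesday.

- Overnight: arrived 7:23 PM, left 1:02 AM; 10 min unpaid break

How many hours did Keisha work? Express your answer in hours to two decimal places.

5.48 hours

Overnight: 7:23 PM → midnight = 4 h 37 min; midnight → 1:02 AM = 1 h 2 min; span 5 h 39 min; less 10 min break → 5 h 29 min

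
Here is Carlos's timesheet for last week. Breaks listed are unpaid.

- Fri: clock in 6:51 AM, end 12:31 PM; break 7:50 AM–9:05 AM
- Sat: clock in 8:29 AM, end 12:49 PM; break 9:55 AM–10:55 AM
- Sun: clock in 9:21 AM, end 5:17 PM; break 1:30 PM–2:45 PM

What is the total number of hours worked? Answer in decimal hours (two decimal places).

14.43 hours

Fri: 6:51 AM–12:31 PM = 5 h 40 min; less 75 min break → 4 h 25 min
Sat: 8:29 AM–12:49 PM = 4 h 20 min; less 60 min break → 3 h 20 min
Sun: 9:21 AM–5:17 PM = 7 h 56 min; less 75 min break → 6 h 41 min
Total: 4 h 25 min + 3 h 20 min + 6 h 41 min = 14 h 26 min.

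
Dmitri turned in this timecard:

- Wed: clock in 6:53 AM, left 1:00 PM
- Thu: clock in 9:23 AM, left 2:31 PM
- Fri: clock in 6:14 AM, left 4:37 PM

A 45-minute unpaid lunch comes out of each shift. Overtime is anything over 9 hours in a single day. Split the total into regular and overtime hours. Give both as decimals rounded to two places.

Regular 18.75 hours, overtime 0.63 hours

Wed: 6:53 AM–1:00 PM = 6 h 7 min; less 45 min break → 5 h 22 min
Thu: 9:23 AM–2:31 PM = 5 h 8 min; less 45 min break → 4 h 23 min
Fri: 6:14 AM–4:37 PM = 10 h 23 min; less 45 min break → 9 h 38 min
Wed reg 5 h 22 min / OT 0 h 0 min; Thu reg 4 h 23 min / OT 0 h 0 min; Fri reg 9 h 0 min / OT 0 h 38 min.
Totals: regular 18 h 45 min, overtime 0 h 38 min.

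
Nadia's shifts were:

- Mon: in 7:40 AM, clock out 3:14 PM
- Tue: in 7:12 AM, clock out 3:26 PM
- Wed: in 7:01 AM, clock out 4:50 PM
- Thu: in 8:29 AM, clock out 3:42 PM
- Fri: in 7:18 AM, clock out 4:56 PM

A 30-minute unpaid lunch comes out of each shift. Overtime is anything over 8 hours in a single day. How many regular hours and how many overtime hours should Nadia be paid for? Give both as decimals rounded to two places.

Mon: 7:40 AM–3:14 PM = 7 h 34 min; less 30 min break → 7 h 4 min
Tue: 7:12 AM–3:26 PM = 8 h 14 min; less 30 min break → 7 h 44 min
Wed: 7:01 AM–4:50 PM = 9 h 49 min; less 30 min break → 9 h 19 min
Thu: 8:29 AM–3:42 PM = 7 h 13 min; less 30 min break → 6 h 43 min
Fri: 7:18 AM–4:56 PM = 9 h 38 min; less 30 min break → 9 h 8 min
Mon reg 7 h 4 min / OT 0 h 0 min; Tue reg 7 h 44 min / OT 0 h 0 min; Wed reg 8 h 0 min / OT 1 h 19 min; Thu reg 6 h 43 min / OT 0 h 0 min; Fri reg 8 h 0 min / OT 1 h 8 min.
Totals: regular 37 h 31 min, overtime 2 h 27 min.

Regular 37.52 hours, overtime 2.45 hours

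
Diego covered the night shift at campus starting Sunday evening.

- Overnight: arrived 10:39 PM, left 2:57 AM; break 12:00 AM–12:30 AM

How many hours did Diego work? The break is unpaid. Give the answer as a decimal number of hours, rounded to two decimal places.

Overnight: 10:39 PM → midnight = 1 h 21 min; midnight → 2:57 AM = 2 h 57 min; span 4 h 18 min; less 30 min break → 3 h 48 min

3.80 hours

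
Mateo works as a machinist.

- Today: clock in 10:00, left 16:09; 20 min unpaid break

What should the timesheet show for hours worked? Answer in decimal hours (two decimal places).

Today: 10:00–16:09 = 6 h 9 min; less 20 min break → 5 h 49 min

5.82 hours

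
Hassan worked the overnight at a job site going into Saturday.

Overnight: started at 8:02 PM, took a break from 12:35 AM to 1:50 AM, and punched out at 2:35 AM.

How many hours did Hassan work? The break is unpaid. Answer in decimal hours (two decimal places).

5.30 hours

Overnight: 8:02 PM → midnight = 3 h 58 min; midnight → 2:35 AM = 2 h 35 min; span 6 h 33 min; less 75 min break → 5 h 18 min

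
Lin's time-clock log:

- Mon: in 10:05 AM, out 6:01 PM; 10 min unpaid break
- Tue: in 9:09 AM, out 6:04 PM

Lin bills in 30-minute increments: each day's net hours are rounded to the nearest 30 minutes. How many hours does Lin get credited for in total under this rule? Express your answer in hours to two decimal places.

17.00 hours

Mon: 10:05 AM–6:01 PM = 7 h 56 min − 10 min = 7 h 46 min → rounds to 8 h 0 min
Tue: 9:09 AM–6:04 PM = 8 h 55 min → rounds to 9 h 0 min
Total credited: 17 h 0 min.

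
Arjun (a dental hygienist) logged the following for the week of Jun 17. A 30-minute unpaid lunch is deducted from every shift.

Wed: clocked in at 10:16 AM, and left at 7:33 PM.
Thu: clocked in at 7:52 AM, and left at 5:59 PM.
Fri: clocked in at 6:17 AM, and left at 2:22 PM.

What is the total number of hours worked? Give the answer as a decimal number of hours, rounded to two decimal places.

25.98 hours

Wed: 10:16 AM–7:33 PM = 9 h 17 min; less 30 min break → 8 h 47 min
Thu: 7:52 AM–5:59 PM = 10 h 7 min; less 30 min break → 9 h 37 min
Fri: 6:17 AM–2:22 PM = 8 h 5 min; less 30 min break → 7 h 35 min
Total: 8 h 47 min + 9 h 37 min + 7 h 35 min = 25 h 59 min.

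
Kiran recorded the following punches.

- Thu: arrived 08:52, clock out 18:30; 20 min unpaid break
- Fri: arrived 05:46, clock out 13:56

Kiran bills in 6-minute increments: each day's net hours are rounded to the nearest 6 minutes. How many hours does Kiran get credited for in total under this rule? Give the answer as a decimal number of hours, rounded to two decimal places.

Thu: 08:52–18:30 = 9 h 38 min − 20 min = 9 h 18 min → rounds to 9 h 18 min
Fri: 05:46–13:56 = 8 h 10 min → rounds to 8 h 12 min
Total credited: 17 h 30 min.

17.50 hours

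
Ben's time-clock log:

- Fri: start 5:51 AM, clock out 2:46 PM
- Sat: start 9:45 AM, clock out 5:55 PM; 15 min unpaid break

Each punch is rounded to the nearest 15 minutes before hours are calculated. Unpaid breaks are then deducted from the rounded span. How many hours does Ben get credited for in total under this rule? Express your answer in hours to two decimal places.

Fri: in 5:51 AM→5:45 AM, out 2:46 PM→2:45 PM; 9 h 0 min
Sat: in 9:45 AM→9:45 AM, out 5:55 PM→6:00 PM; 8 h 15 min − 15 min = 8 h 0 min
Total credited: 17 h 0 min.

17.00 hours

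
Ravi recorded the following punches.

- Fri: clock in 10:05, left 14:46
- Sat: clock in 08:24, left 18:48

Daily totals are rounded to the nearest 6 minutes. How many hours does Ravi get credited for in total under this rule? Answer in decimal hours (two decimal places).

15.10 hours

Fri: 10:05–14:46 = 4 h 41 min → rounds to 4 h 42 min
Sat: 08:24–18:48 = 10 h 24 min → rounds to 10 h 24 min
Total credited: 15 h 6 min.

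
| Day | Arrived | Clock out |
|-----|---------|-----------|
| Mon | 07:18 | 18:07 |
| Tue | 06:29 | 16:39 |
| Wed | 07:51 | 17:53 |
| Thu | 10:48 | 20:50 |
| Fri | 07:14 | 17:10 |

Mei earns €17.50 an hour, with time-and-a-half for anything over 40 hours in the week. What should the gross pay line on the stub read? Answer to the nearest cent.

Mon: 07:18–18:07 = 10 h 49 min
Tue: 06:29–16:39 = 10 h 10 min
Wed: 07:51–17:53 = 10 h 2 min
Thu: 10:48–20:50 = 10 h 2 min
Fri: 07:14–17:10 = 9 h 56 min
Total worked: 50 h 59 min = 3059 min.
Regular 40 h 0 min = 2400 min at €17.50/h; overtime 10 h 59 min = 659 min at €26.25/h.
Pay = (2400 × €17.50 + 659 × €26.25) ÷ 60 = €988.31.

€988.31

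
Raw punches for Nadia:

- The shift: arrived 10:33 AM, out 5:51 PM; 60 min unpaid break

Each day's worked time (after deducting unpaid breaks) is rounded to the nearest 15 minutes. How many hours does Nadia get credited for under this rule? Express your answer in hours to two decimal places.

6.25 hours

The shift: 10:33 AM–5:51 PM = 7 h 18 min − 60 min = 6 h 18 min → rounds to 6 h 15 min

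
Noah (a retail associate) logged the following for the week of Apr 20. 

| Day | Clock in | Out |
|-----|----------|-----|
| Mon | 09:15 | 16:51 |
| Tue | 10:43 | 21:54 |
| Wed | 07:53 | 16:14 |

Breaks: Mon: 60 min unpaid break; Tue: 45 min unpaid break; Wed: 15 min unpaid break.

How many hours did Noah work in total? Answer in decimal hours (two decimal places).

25.13 hours

Mon: 09:15–16:51 = 7 h 36 min; less 60 min break → 6 h 36 min
Tue: 10:43–21:54 = 11 h 11 min; less 45 min break → 10 h 26 min
Wed: 07:53–16:14 = 8 h 21 min; less 15 min break → 8 h 6 min
Total: 6 h 36 min + 10 h 26 min + 8 h 6 min = 25 h 8 min.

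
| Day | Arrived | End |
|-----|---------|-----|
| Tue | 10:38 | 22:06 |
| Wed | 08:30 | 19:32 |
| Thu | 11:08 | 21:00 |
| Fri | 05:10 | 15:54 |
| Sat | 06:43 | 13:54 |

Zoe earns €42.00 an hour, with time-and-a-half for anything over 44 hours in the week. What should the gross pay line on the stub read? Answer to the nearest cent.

€2243.85

Tue: 10:38–22:06 = 11 h 28 min
Wed: 08:30–19:32 = 11 h 2 min
Thu: 11:08–21:00 = 9 h 52 min
Fri: 05:10–15:54 = 10 h 44 min
Sat: 06:43–13:54 = 7 h 11 min
Total worked: 50 h 17 min = 3017 min.
Regular 44 h 0 min = 2640 min at €42.00/h; overtime 6 h 17 min = 377 min at €63.00/h.
Pay = (2640 × €42.00 + 377 × €63.00) ÷ 60 = €2243.85.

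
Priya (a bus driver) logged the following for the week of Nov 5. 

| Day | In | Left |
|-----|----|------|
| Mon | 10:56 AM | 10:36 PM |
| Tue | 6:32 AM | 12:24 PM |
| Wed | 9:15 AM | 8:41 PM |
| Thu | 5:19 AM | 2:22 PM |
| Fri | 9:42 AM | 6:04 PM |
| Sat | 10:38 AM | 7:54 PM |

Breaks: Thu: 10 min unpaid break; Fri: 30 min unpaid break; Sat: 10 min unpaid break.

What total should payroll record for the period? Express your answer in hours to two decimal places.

54.82 hours

Mon: 10:56 AM–10:36 PM = 11 h 40 min
Tue: 6:32 AM–12:24 PM = 5 h 52 min
Wed: 9:15 AM–8:41 PM = 11 h 26 min
Thu: 5:19 AM–2:22 PM = 9 h 3 min; less 10 min break → 8 h 53 min
Fri: 9:42 AM–6:04 PM = 8 h 22 min; less 30 min break → 7 h 52 min
Sat: 10:38 AM–7:54 PM = 9 h 16 min; less 10 min break → 9 h 6 min
Total: 11 h 40 min + 5 h 52 min + 11 h 26 min + 8 h 53 min + 7 h 52 min + 9 h 6 min = 54 h 49 min.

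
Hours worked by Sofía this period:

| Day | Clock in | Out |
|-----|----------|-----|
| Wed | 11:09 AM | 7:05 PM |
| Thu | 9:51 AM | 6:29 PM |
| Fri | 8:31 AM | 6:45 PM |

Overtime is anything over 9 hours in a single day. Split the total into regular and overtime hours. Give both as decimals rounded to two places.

Wed: 11:09 AM–7:05 PM = 7 h 56 min
Thu: 9:51 AM–6:29 PM = 8 h 38 min
Fri: 8:31 AM–6:45 PM = 10 h 14 min
Wed reg 7 h 56 min / OT 0 h 0 min; Thu reg 8 h 38 min / OT 0 h 0 min; Fri reg 9 h 0 min / OT 1 h 14 min.
Totals: regular 25 h 34 min, overtime 1 h 14 min.

Regular 25.57 hours, overtime 1.23 hours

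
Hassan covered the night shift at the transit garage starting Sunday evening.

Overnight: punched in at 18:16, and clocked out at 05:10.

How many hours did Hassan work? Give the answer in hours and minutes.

Overnight: 18:16 → midnight = 5 h 44 min; midnight → 05:10 = 5 h 10 min; span 10 h 54 min

10 h 54 min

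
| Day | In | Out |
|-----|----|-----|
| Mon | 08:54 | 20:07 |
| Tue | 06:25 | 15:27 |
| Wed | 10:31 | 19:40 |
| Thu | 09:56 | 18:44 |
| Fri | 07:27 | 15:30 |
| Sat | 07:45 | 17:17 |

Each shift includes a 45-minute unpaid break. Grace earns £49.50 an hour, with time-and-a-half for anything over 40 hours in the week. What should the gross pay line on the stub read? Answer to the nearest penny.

Mon: 08:54–20:07 = 11 h 13 min; less 45 min break → 10 h 28 min
Tue: 06:25–15:27 = 9 h 2 min; less 45 min break → 8 h 17 min
Wed: 10:31–19:40 = 9 h 9 min; less 45 min break → 8 h 24 min
Thu: 09:56–18:44 = 8 h 48 min; less 45 min break → 8 h 3 min
Fri: 07:27–15:30 = 8 h 3 min; less 45 min break → 7 h 18 min
Sat: 07:45–17:17 = 9 h 32 min; less 45 min break → 8 h 47 min
Total worked: 51 h 17 min = 3077 min.
Regular 40 h 0 min = 2400 min at £49.50/h; overtime 11 h 17 min = 677 min at £74.25/h.
Pay = (2400 × £49.50 + 677 × £74.25) ÷ 60 = £2817.79.

£2817.79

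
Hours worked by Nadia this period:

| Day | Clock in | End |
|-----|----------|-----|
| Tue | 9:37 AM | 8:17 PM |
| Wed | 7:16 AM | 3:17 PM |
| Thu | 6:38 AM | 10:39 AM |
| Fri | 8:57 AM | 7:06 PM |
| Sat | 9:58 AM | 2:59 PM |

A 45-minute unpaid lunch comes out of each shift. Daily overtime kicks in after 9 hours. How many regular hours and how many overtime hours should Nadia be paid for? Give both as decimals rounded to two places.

Tue: 9:37 AM–8:17 PM = 10 h 40 min; less 45 min break → 9 h 55 min
Wed: 7:16 AM–3:17 PM = 8 h 1 min; less 45 min break → 7 h 16 min
Thu: 6:38 AM–10:39 AM = 4 h 1 min; less 45 min break → 3 h 16 min
Fri: 8:57 AM–7:06 PM = 10 h 9 min; less 45 min break → 9 h 24 min
Sat: 9:58 AM–2:59 PM = 5 h 1 min; less 45 min break → 4 h 16 min
Tue reg 9 h 0 min / OT 0 h 55 min; Wed reg 7 h 16 min / OT 0 h 0 min; Thu reg 3 h 16 min / OT 0 h 0 min; Fri reg 9 h 0 min / OT 0 h 24 min; Sat reg 4 h 16 min / OT 0 h 0 min.
Totals: regular 32 h 48 min, overtime 1 h 19 min.

Regular 32.80 hours, overtime 1.32 hours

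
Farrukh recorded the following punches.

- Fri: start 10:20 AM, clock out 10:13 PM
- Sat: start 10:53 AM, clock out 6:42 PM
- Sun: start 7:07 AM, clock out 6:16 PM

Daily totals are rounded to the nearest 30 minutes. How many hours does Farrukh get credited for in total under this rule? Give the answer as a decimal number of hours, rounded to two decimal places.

31.00 hours

Fri: 10:20 AM–10:13 PM = 11 h 53 min → rounds to 12 h 0 min
Sat: 10:53 AM–6:42 PM = 7 h 49 min → rounds to 8 h 0 min
Sun: 7:07 AM–6:16 PM = 11 h 9 min → rounds to 11 h 0 min
Total credited: 31 h 0 min.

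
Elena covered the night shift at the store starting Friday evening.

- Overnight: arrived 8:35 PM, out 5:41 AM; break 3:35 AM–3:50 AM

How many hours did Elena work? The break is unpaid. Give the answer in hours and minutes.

Overnight: 8:35 PM → midnight = 3 h 25 min; midnight → 5:41 AM = 5 h 41 min; span 9 h 6 min; less 15 min break → 8 h 51 min

8 h 51 min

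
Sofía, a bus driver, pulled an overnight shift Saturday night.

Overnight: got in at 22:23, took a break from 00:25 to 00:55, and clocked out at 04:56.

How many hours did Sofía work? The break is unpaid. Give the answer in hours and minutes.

Overnight: 22:23 → midnight = 1 h 37 min; midnight → 04:56 = 4 h 56 min; span 6 h 33 min; less 30 min break → 6 h 3 min

6 h 3 min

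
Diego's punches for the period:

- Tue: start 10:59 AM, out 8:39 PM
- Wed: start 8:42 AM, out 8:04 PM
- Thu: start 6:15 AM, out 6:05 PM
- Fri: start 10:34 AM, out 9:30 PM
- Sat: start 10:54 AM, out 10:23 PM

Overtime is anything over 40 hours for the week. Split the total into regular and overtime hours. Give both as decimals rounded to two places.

Regular 40.00 hours, overtime 15.28 hours

Tue: 10:59 AM–8:39 PM = 9 h 40 min
Wed: 8:42 AM–8:04 PM = 11 h 22 min
Thu: 6:15 AM–6:05 PM = 11 h 50 min
Fri: 10:34 AM–9:30 PM = 10 h 56 min
Sat: 10:54 AM–10:23 PM = 11 h 29 min
Total worked: 55 h 17 min = 55.28 h.
Threshold 40 h → overtime 15 h 17 min, regular 40 h 0 min.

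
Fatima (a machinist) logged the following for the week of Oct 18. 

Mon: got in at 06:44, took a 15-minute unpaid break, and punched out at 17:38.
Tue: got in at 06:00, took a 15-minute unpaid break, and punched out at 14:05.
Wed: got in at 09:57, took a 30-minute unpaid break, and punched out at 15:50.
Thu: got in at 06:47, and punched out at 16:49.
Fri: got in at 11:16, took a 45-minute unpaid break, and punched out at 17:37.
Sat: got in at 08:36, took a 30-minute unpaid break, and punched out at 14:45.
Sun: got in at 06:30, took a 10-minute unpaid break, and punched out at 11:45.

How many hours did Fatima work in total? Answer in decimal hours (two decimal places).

50.23 hours

Mon: 06:44–17:38 = 10 h 54 min; less 15 min break → 10 h 39 min
Tue: 06:00–14:05 = 8 h 5 min; less 15 min break → 7 h 50 min
Wed: 09:57–15:50 = 5 h 53 min; less 30 min break → 5 h 23 min
Thu: 06:47–16:49 = 10 h 2 min
Fri: 11:16–17:37 = 6 h 21 min; less 45 min break → 5 h 36 min
Sat: 08:36–14:45 = 6 h 9 min; less 30 min break → 5 h 39 min
Sun: 06:30–11:45 = 5 h 15 min; less 10 min break → 5 h 5 min
Total: 10 h 39 min + 7 h 50 min + 5 h 23 min + 10 h 2 min + 5 h 36 min + 5 h 39 min + 5 h 5 min = 50 h 14 min.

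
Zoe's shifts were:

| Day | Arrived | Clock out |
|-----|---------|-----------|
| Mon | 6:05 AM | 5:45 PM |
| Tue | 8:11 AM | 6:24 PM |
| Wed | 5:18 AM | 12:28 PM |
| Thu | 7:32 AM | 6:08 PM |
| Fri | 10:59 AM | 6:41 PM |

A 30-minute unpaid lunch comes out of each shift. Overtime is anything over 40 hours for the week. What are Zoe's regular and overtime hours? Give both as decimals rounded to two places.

Regular 40.00 hours, overtime 4.85 hours

Mon: 6:05 AM–5:45 PM = 11 h 40 min; less 30 min break → 11 h 10 min
Tue: 8:11 AM–6:24 PM = 10 h 13 min; less 30 min break → 9 h 43 min
Wed: 5:18 AM–12:28 PM = 7 h 10 min; less 30 min break → 6 h 40 min
Thu: 7:32 AM–6:08 PM = 10 h 36 min; less 30 min break → 10 h 6 min
Fri: 10:59 AM–6:41 PM = 7 h 42 min; less 30 min break → 7 h 12 min
Total worked: 44 h 51 min = 44.85 h.
Threshold 40 h → overtime 4 h 51 min, regular 40 h 0 min.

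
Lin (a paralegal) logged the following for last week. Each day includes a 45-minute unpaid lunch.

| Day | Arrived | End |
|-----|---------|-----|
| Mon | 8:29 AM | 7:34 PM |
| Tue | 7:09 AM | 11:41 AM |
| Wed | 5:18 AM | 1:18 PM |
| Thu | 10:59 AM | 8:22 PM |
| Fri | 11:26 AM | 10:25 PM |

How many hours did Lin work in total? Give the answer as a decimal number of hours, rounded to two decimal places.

40.23 hours

Mon: 8:29 AM–7:34 PM = 11 h 5 min; less 45 min break → 10 h 20 min
Tue: 7:09 AM–11:41 AM = 4 h 32 min; less 45 min break → 3 h 47 min
Wed: 5:18 AM–1:18 PM = 8 h 0 min; less 45 min break → 7 h 15 min
Thu: 10:59 AM–8:22 PM = 9 h 23 min; less 45 min break → 8 h 38 min
Fri: 11:26 AM–10:25 PM = 10 h 59 min; less 45 min break → 10 h 14 min
Total: 10 h 20 min + 3 h 47 min + 7 h 15 min + 8 h 38 min + 10 h 14 min = 40 h 14 min.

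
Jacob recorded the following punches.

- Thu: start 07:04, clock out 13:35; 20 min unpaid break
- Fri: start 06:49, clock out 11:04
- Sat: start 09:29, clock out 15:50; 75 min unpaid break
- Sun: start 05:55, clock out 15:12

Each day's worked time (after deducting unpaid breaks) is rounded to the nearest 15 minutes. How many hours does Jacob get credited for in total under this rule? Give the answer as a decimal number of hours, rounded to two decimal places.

Thu: 07:04–13:35 = 6 h 31 min − 20 min = 6 h 11 min → rounds to 6 h 15 min
Fri: 06:49–11:04 = 4 h 15 min → rounds to 4 h 15 min
Sat: 09:29–15:50 = 6 h 21 min − 75 min = 5 h 6 min → rounds to 5 h 0 min
Sun: 05:55–15:12 = 9 h 17 min → rounds to 9 h 15 min
Total credited: 24 h 45 min.

24.75 hours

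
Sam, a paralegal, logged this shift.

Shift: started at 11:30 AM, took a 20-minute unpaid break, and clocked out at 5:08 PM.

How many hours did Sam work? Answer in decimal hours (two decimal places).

5.30 hours

Shift: 11:30 AM–5:08 PM = 5 h 38 min; less 20 min break → 5 h 18 min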